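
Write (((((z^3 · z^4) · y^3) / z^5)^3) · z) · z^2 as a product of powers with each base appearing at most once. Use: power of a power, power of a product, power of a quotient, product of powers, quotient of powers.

y^9z^9

(((((z^3 · z^4) · y^3) / z^5)^3) · z) · z^2
= (((((z^3 · z^4) · y^3)^3) / ((z^5)^3)) · z) · z^2    [power of a quotient]
= (((((z^3 · z^4)^3) · ((y^3)^3)) / ((z^5)^3)) · z) · z^2    [power of a product]
= ((((((z^3)^3) · ((z^4)^3)) · ((y^3)^3)) / ((z^5)^3)) · z) · z^2    [power of a product]
= ((((z^9 · ((z^4)^3)) · ((y^3)^3)) / ((z^5)^3)) · z) · z^2    [power of a power]
= ((((z^9 · z^12) · ((y^3)^3)) / ((z^5)^3)) · z) · z^2    [power of a power]
= (((z^21 · ((y^3)^3)) / ((z^5)^3)) · z) · z^2    [product of powers]
= (((z^21 · y^9) / ((z^5)^3)) · z) · z^2    [power of a power]
= (((z^21 · y^9) / z^15) · z) · z^2    [power of a power]
= y^9z^9    [quotient of powers; product of powers]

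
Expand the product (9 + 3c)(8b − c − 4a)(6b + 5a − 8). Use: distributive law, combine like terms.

432b² + 144ab − 576b − 246bc + 51ac + 72c − 180a² + 288a + 144b²c + 48abc − 18bc² − 15ac² + 24c² − 60a²c

(9 + 3c)(8b − c − 4a)(6b + 5a − 8)
= (72b − 9c − 36a + 24bc − 3c² − 12ac)(6b + 5a − 8)    [distributive law]
= 432b² + 360ab − 576b − 54bc − 45ac + 72c − 216ab − 180a² + 288a + 144b²c + 120abc − 192bc − 18bc² − 15ac² + 24c² − 72abc − 60a²c + 96ac    [distributive law]
= 432b² + 144ab − 576b − 246bc + 51ac + 72c − 180a² + 288a + 144b²c + 48abc − 18bc² − 15ac² + 24c² − 60a²c    [combine like terms]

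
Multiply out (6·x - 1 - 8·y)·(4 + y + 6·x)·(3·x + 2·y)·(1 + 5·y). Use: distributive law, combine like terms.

54·x^2 + 216·x^2·y - 123·x·y - 423·x·y^2 - 270·x^2·y^2 - 540·x·y^3 + 108·x^3 + 540·x^3·y - 12·x - 8·y - 106·y^2 - 346·y^3 - 80·y^4

(6·x - 1 - 8·y)·(4 + y + 6·x)·(3·x + 2·y)·(1 + 5·y)
= (24·x + 6·x·y + 36·x^2 - 4 - y - 6·x - 32·y - 8·y^2 - 48·x·y)·(3·x + 2·y)·(1 + 5·y)    [distributive law]
= (18·x - 42·x·y + 36·x^2 - 4 - 33·y - 8·y^2)·(3·x + 2·y)·(1 + 5·y)    [combine like terms]
= (54·x^2 + 36·x·y - 126·x^2·y - 84·x·y^2 + 108·x^3 + 72·x^2·y - 12·x - 8·y - 99·x·y - 66·y^2 - 24·x·y^2 - 16·y^3)·(1 + 5·y)    [distributive law]
= (54·x^2 - 63·x·y - 54·x^2·y - 108·x·y^2 + 108·x^3 - 12·x - 8·y - 66·y^2 - 16·y^3)·(1 + 5·y)    [combine like terms]
= 54·x^2 + 270·x^2·y - 63·x·y - 315·x·y^2 - 54·x^2·y - 270·x^2·y^2 - 108·x·y^2 - 540·x·y^3 + 108·x^3 + 540·x^3·y - 12·x - 60·x·y - 8·y - 40·y^2 - 66·y^2 - 330·y^3 - 16·y^3 - 80·y^4    [distributive law]
= 54·x^2 + 216·x^2·y - 123·x·y - 423·x·y^2 - 270·x^2·y^2 - 540·x·y^3 + 108·x^3 + 540·x^3·y - 12·x - 8·y - 106·y^2 - 346·y^3 - 80·y^4    [combine like terms]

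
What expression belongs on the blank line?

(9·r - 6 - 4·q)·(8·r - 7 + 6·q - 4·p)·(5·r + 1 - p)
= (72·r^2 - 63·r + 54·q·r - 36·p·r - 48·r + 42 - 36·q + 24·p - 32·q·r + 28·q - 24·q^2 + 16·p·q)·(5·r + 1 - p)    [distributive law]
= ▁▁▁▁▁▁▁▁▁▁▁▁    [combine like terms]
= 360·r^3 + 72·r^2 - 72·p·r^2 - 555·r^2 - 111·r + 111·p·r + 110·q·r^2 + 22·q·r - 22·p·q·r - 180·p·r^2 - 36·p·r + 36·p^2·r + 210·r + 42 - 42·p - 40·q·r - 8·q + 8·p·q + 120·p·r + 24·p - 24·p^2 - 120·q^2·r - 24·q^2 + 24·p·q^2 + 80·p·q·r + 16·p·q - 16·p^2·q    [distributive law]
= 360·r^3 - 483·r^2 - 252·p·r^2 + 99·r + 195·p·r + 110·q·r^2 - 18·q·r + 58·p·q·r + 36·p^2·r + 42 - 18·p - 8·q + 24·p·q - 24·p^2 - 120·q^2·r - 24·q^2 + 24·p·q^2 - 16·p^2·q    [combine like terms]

Applying combine like terms to the line above:

(72·r^2 - 111·r + 22·q·r - 36·p·r + 42 - 8·q + 24·p - 24·q^2 + 16·p·q)·(5·r + 1 - p)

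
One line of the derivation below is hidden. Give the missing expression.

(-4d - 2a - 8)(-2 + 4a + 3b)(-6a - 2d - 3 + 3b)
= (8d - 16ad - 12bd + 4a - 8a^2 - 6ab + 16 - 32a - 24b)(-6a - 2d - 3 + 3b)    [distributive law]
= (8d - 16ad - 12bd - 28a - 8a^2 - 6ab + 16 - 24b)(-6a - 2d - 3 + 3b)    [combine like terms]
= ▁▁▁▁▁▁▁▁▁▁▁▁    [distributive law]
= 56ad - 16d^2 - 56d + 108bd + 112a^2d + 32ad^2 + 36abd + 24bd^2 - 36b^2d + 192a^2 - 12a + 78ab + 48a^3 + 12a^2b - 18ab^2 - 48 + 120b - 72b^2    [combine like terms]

After distributive law, the bracketed line is:

-48ad - 16d^2 - 24d + 24bd + 96a^2d + 32ad^2 + 48ad - 48abd + 72abd + 24bd^2 + 36bd - 36b^2d + 168a^2 + 56ad + 84a - 84ab + 48a^3 + 16a^2d + 24a^2 - 24a^2b + 36a^2b + 12abd + 18ab - 18ab^2 - 96a - 32d - 48 + 48b + 144ab + 48bd + 72b - 72b^2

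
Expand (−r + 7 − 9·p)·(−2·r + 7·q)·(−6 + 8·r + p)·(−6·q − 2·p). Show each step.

(−r + 7 − 9·p)·(−2·r + 7·q)·(−6 + 8·r + p)·(−6·q − 2·p)
= (2·r^2 − 7·q·r − 14·r + 49·q + 18·p·r − 63·p·q)·(−6 + 8·r + p)·(−6·q − 2·p)    [distributive law]
= (−12·r^2 + 16·r^3 + 2·p·r^2 + 42·q·r − 56·q·r^2 − 7·p·q·r + 84·r − 112·r^2 − 14·p·r − 294·q + 392·q·r + 49·p·q − 108·p·r + 144·p·r^2 + 18·p^2·r + 378·p·q − 504·p·q·r − 63·p^2·q)·(−6·q − 2·p)    [distributive law]
= (−124·r^2 + 16·r^3 + 146·p·r^2 + 434·q·r − 56·q·r^2 − 511·p·q·r + 84·r − 122·p·r − 294·q + 427·p·q + 18·p^2·r − 63·p^2·q)·(−6·q − 2·p)    [combine like terms]
= 744·q·r^2 + 248·p·r^2 − 96·q·r^3 − 32·p·r^3 − 876·p·q·r^2 − 292·p^2·r^2 − 2604·q^2·r − 868·p·q·r + 336·q^2·r^2 + 112·p·q·r^2 + 3066·p·q^2·r + 1022·p^2·q·r − 504·q·r − 168·p·r + 732·p·q·r + 244·p^2·r + 1764·q^2 + 588·p·q − 2562·p·q^2 − 854·p^2·q − 108·p^2·q·r − 36·p^3·r + 378·p^2·q^2 + 126·p^3·q    [distributive law]
= 744·q·r^2 + 248·p·r^2 − 96·q·r^3 − 32·p·r^3 − 764·p·q·r^2 − 292·p^2·r^2 − 2604·q^2·r − 136·p·q·r + 336·q^2·r^2 + 3066·p·q^2·r + 914·p^2·q·r − 504·q·r − 168·p·r + 244·p^2·r + 1764·q^2 + 588·p·q − 2562·p·q^2 − 854·p^2·q − 36·p^3·r + 378·p^2·q^2 + 126·p^3·q    [combine like terms]

744·q·r^2 + 248·p·r^2 − 96·q·r^3 − 32·p·r^3 − 764·p·q·r^2 − 292·p^2·r^2 − 2604·q^2·r − 136·p·q·r + 336·q^2·r^2 + 3066·p·q^2·r + 914·p^2·q·r − 504·q·r − 168·p·r + 244·p^2·r + 1764·q^2 + 588·p·q − 2562·p·q^2 − 854·p^2·q − 36·p^3·r + 378·p^2·q^2 + 126·p^3·q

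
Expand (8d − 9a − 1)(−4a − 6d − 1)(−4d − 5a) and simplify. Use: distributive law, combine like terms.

(8d − 9a − 1)(−4a − 6d − 1)(−4d − 5a)
= (−32ad − 48d^2 − 8d + 36a^2 + 54ad + 9a + 4a + 6d + 1)(−4d − 5a)    [distributive law]
= (22ad − 48d^2 − 2d + 36a^2 + 13a + 1)(−4d − 5a)    [combine like terms]
= −88ad^2 − 110a^2d + 192d^3 + 240ad^2 + 8d^2 + 10ad − 144a^2d − 180a^3 − 52ad − 65a^2 − 4d − 5a    [distributive law]
= 152ad^2 − 254a^2d + 192d^3 + 8d^2 − 42ad − 180a^3 − 65a^2 − 4d − 5a    [combine like terms]

152ad^2 − 254a^2d + 192d^3 + 8d^2 − 42ad − 180a^3 − 65a^2 − 4d − 5a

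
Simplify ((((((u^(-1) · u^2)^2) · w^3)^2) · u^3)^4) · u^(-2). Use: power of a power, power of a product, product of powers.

u^26w^24

((((((u^(-1) · u^2)^2) · w^3)^2) · u^3)^4) · u^(-2)
= ((((((u^(-1) · u^2)^2) · w^3)^2)^4) · ((u^3)^4)) · u^(-2)    [power of a product]
= (((((u^(-1) · u^2)^2) · w^3)^8) · ((u^3)^4)) · u^(-2)    [power of a power]
= (((((u^(-1) · u^2)^2)^8) · ((w^3)^8)) · ((u^3)^4)) · u^(-2)    [power of a product]
= ((((u^(-1) · u^2)^16) · ((w^3)^8)) · ((u^3)^4)) · u^(-2)    [power of a power]
= (((((u^(-1))^16) · ((u^2)^16)) · ((w^3)^8)) · ((u^3)^4)) · u^(-2)    [power of a product]
= (((u^(-16) · ((u^2)^16)) · ((w^3)^8)) · ((u^3)^4)) · u^(-2)    [power of a power]
= (((u^(-16) · u^32) · ((w^3)^8)) · ((u^3)^4)) · u^(-2)    [power of a power]
= ((u^16 · ((w^3)^8)) · ((u^3)^4)) · u^(-2)    [product of powers]
= ((u^16 · w^24) · ((u^3)^4)) · u^(-2)    [power of a power]
= ((u^16 · w^24) · u^12) · u^(-2)    [power of a power]
= u^26w^24    [product of powers]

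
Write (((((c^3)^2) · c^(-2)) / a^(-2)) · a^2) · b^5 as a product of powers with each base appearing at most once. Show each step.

a^4·b^5·c^4

(((((c^3)^2) · c^(-2)) / a^(-2)) · a^2) · b^5
= (((c^6 · c^(-2)) / a^(-2)) · a^2) · b^5    [power of a power]
= ((c^4 / a^(-2)) · a^2) · b^5    [product of powers]
= a^4·b^5·c^4    [quotient of powers]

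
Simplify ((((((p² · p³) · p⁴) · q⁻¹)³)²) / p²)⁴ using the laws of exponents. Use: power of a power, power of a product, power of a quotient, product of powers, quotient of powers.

p²⁰⁸q⁻²⁴

((((((p² · p³) · p⁴) · q⁻¹)³)²) / p²)⁴
= ((((((p² · p³) · p⁴) · q⁻¹)³)²)⁴) / ((p²)⁴)    [power of a quotient]
= (((((p² · p³) · p⁴) · q⁻¹)³)⁸) / ((p²)⁴)    [power of a power]
= ((((p² · p³) · p⁴) · q⁻¹)²⁴) / ((p²)⁴)    [power of a power]
= ((((p² · p³) · p⁴)²⁴) · ((q⁻¹)²⁴)) / ((p²)⁴)    [power of a product]
= ((((p² · p³)²⁴) · ((p⁴)²⁴)) · ((q⁻¹)²⁴)) / ((p²)⁴)    [power of a product]
= (((((p²)²⁴) · ((p³)²⁴)) · ((p⁴)²⁴)) · ((q⁻¹)²⁴)) / ((p²)⁴)    [power of a product]
= (((p⁴⁸ · ((p³)²⁴)) · ((p⁴)²⁴)) · ((q⁻¹)²⁴)) / ((p²)⁴)    [power of a power]
= (((p⁴⁸ · p⁷²) · ((p⁴)²⁴)) · ((q⁻¹)²⁴)) / ((p²)⁴)    [power of a power]
= ((p¹²⁰ · ((p⁴)²⁴)) · ((q⁻¹)²⁴)) / ((p²)⁴)    [product of powers]
= ((p¹²⁰ · p⁹⁶) · ((q⁻¹)²⁴)) / ((p²)⁴)    [power of a power]
= (p²¹⁶ · ((q⁻¹)²⁴)) / ((p²)⁴)    [product of powers]
= (p²¹⁶ · q⁻²⁴) / ((p²)⁴)    [power of a power]
= (p²¹⁶ · q⁻²⁴) / p⁸    [power of a power]
= p²⁰⁸q⁻²⁴    [quotient of powers]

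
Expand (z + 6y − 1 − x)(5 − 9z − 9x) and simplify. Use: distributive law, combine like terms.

(z + 6y − 1 − x)(5 − 9z − 9x)
= 5z − 9z^2 − 9xz + 30y − 54yz − 54xy − 5 + 9z + 9x − 5x + 9xz + 9x^2    [distributive law]
= 14z − 9z^2 + 30y − 54yz − 54xy − 5 + 4x + 9x^2    [combine like terms]

14z − 9z^2 + 30y − 54yz − 54xy − 5 + 4x + 9x^2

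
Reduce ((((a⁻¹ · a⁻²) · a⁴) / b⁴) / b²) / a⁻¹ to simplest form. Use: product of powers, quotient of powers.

a²b⁻⁶

((((a⁻¹ · a⁻²) · a⁴) / b⁴) / b²) / a⁻¹
= (((a⁻³ · a⁴) / b⁴) / b²) / a⁻¹    [product of powers]
= ((a / b⁴) / b²) / a⁻¹    [product of powers]
= a²b⁻⁶    [quotient of powers; product of powers]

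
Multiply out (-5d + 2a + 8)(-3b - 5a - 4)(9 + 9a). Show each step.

(-5d + 2a + 8)(-3b - 5a - 4)(9 + 9a)
= (15bd + 25ad + 20d - 6ab - 10a^2 - 8a - 24b - 40a - 32)(9 + 9a)    [distributive law]
= (15bd + 25ad + 20d - 6ab - 10a^2 - 48a - 24b - 32)(9 + 9a)    [combine like terms]
= 135bd + 135abd + 225ad + 225a^2d + 180d + 180ad - 54ab - 54a^2b - 90a^2 - 90a^3 - 432a - 432a^2 - 216b - 216ab - 288 - 288a    [distributive law]
= 135bd + 135abd + 405ad + 225a^2d + 180d - 270ab - 54a^2b - 522a^2 - 90a^3 - 720a - 216b - 288    [combine like terms]

135bd + 135abd + 405ad + 225a^2d + 180d - 270ab - 54a^2b - 522a^2 - 90a^3 - 720a - 216b - 288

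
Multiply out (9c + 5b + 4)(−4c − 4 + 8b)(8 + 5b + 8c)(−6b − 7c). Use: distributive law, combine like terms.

2460bc^2 + 4928c^3 − 5476b^2c^2 + 76bc^3 + 2016c^4 + 3152bc + 3808c^2 − 4172b^2c − 4880b^3c − 96b^2 − 2280b^3 − 1200b^4 + 768b + 896c

(9c + 5b + 4)(−4c − 4 + 8b)(8 + 5b + 8c)(−6b − 7c)
= (−36c^2 − 36c + 72bc − 20bc − 20b + 40b^2 − 16c − 16 + 32b)(8 + 5b + 8c)(−6b − 7c)    [distributive law]
= (−36c^2 − 52c + 52bc + 12b + 40b^2 − 16)(8 + 5b + 8c)(−6b − 7c)    [combine like terms]
= (−288c^2 − 180bc^2 − 288c^3 − 416c − 260bc − 416c^2 + 416bc + 260b^2c + 416bc^2 + 96b + 60b^2 + 96bc + 320b^2 + 200b^3 + 320b^2c − 128 − 80b − 128c)(−6b − 7c)    [distributive law]
= (−704c^2 + 236bc^2 − 288c^3 − 544c + 252bc + 580b^2c + 16b + 380b^2 + 200b^3 − 128)(−6b − 7c)    [combine like terms]
= 4224bc^2 + 4928c^3 − 1416b^2c^2 − 1652bc^3 + 1728bc^3 + 2016c^4 + 3264bc + 3808c^2 − 1512b^2c − 1764bc^2 − 3480b^3c − 4060b^2c^2 − 96b^2 − 112bc − 2280b^3 − 2660b^2c − 1200b^4 − 1400b^3c + 768b + 896c    [distributive law]
= 2460bc^2 + 4928c^3 − 5476b^2c^2 + 76bc^3 + 2016c^4 + 3152bc + 3808c^2 − 4172b^2c − 4880b^3c − 96b^2 − 2280b^3 − 1200b^4 + 768b + 896c    [combine like terms]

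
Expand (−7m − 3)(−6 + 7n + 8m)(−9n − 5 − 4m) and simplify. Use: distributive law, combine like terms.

167mn − 162m + 208m^2 + 441mn^2 + 700m^2n + 224m^3 − 57n − 90 + 189n^2

(−7m − 3)(−6 + 7n + 8m)(−9n − 5 − 4m)
= (42m − 49mn − 56m^2 + 18 − 21n − 24m)(−9n − 5 − 4m)    [distributive law]
= (18m − 49mn − 56m^2 + 18 − 21n)(−9n − 5 − 4m)    [combine like terms]
= −162mn − 90m − 72m^2 + 441mn^2 + 245mn + 196m^2n + 504m^2n + 280m^2 + 224m^3 − 162n − 90 − 72m + 189n^2 + 105n + 84mn    [distributive law]
= 167mn − 162m + 208m^2 + 441mn^2 + 700m^2n + 224m^3 − 57n − 90 + 189n^2    [combine like terms]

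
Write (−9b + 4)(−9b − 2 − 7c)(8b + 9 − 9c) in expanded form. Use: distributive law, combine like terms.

648b³ + 585b² − 225b²c − 226b + 505bc − 567bc² − 72 − 180c + 252c²

(−9b + 4)(−9b − 2 − 7c)(8b + 9 − 9c)
= (81b² + 18b + 63bc − 36b − 8 − 28c)(8b + 9 − 9c)    [distributive law]
= (81b² − 18b + 63bc − 8 − 28c)(8b + 9 − 9c)    [combine like terms]
= 648b³ + 729b² − 729b²c − 144b² − 162b + 162bc + 504b²c + 567bc − 567bc² − 64b − 72 + 72c − 224bc − 252c + 252c²    [distributive law]
= 648b³ + 585b² − 225b²c − 226b + 505bc − 567bc² − 72 − 180c + 252c²    [combine like terms]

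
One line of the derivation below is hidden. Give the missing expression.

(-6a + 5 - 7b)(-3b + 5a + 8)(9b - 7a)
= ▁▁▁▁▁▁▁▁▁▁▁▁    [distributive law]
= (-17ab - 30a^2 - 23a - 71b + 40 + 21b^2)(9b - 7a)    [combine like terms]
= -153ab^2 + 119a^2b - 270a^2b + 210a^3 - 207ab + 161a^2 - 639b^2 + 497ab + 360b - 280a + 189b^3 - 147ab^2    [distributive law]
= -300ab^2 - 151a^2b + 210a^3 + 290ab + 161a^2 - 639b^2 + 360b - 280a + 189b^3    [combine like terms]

By distributive law:

(18ab - 30a^2 - 48a - 15b + 25a + 40 + 21b^2 - 35ab - 56b)(9b - 7a)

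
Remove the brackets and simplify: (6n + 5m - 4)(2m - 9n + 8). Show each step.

-33mn - 54n^2 + 84n + 10m^2 + 32m - 32

(6n + 5m - 4)(2m - 9n + 8)
= 12mn - 54n^2 + 48n + 10m^2 - 45mn + 40m - 8m + 36n - 32    [distributive law]
= -33mn - 54n^2 + 84n + 10m^2 + 32m - 32    [combine like terms]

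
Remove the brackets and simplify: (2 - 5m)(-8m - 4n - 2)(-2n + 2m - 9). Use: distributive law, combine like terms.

-184mn - 372m^2 + 46m + 16n^2 + 80n + 36 - 40m^2n + 80m^3 - 40mn^2

(2 - 5m)(-8m - 4n - 2)(-2n + 2m - 9)
= (-16m - 8n - 4 + 40m^2 + 20mn + 10m)(-2n + 2m - 9)    [distributive law]
= (-6m - 8n - 4 + 40m^2 + 20mn)(-2n + 2m - 9)    [combine like terms]
= 12mn - 12m^2 + 54m + 16n^2 - 16mn + 72n + 8n - 8m + 36 - 80m^2n + 80m^3 - 360m^2 - 40mn^2 + 40m^2n - 180mn    [distributive law]
= -184mn - 372m^2 + 46m + 16n^2 + 80n + 36 - 40m^2n + 80m^3 - 40mn^2    [combine like terms]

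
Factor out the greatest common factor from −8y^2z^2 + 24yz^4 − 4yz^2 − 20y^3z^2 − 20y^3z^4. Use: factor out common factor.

4yz^2(−2y + 6z^2 − 1 − 5y^2 − 5y^2z^2)

−8y^2z^2 + 24yz^4 − 4yz^2 − 20y^3z^2 − 20y^3z^4
= 4(−2y^2z^2 + 6yz^4 − yz^2 − 5y^3z^2 − 5y^3z^4)    [factor out 4]
= 4yz^2(−2y + 6z^2 − 1 − 5y^2 − 5y^2z^2)    [factor out yz^2]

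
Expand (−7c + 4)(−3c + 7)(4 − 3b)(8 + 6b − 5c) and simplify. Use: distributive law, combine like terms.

1892c^2 − 915bc^2 − 420c^3 − 378b^2c^2 + 315bc^3 − 2512c + 420bc + 1098b^2c + 896 − 504b^2

(−7c + 4)(−3c + 7)(4 − 3b)(8 + 6b − 5c)
= (21c^2 − 49c − 12c + 28)(4 − 3b)(8 + 6b − 5c)    [distributive law]
= (21c^2 − 61c + 28)(4 − 3b)(8 + 6b − 5c)    [combine like terms]
= (84c^2 − 63bc^2 − 244c + 183bc + 112 − 84b)(8 + 6b − 5c)    [distributive law]
= 672c^2 + 504bc^2 − 420c^3 − 504bc^2 − 378b^2c^2 + 315bc^3 − 1952c − 1464bc + 1220c^2 + 1464bc + 1098b^2c − 915bc^2 + 896 + 672b − 560c − 672b − 504b^2 + 420bc    [distributive law]
= 1892c^2 − 915bc^2 − 420c^3 − 378b^2c^2 + 315bc^3 − 2512c + 420bc + 1098b^2c + 896 − 504b^2    [combine like terms]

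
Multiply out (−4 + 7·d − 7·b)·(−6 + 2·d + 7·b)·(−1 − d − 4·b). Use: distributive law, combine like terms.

−24 + 26·d − 110·b + 36·d^2 + 151·b·d − 7·b^2 − 14·d^3 − 91·b·d^2 − 91·b^2·d + 196·b^3

(−4 + 7·d − 7·b)·(−6 + 2·d + 7·b)·(−1 − d − 4·b)
= (24 − 8·d − 28·b − 42·d + 14·d^2 + 49·b·d + 42·b − 14·b·d − 49·b^2)·(−1 − d − 4·b)    [distributive law]
= (24 − 50·d + 14·b + 14·d^2 + 35·b·d − 49·b^2)·(−1 − d − 4·b)    [combine like terms]
= −24 − 24·d − 96·b + 50·d + 50·d^2 + 200·b·d − 14·b − 14·b·d − 56·b^2 − 14·d^2 − 14·d^3 − 56·b·d^2 − 35·b·d − 35·b·d^2 − 140·b^2·d + 49·b^2 + 49·b^2·d + 196·b^3    [distributive law]
= −24 + 26·d − 110·b + 36·d^2 + 151·b·d − 7·b^2 − 14·d^3 − 91·b·d^2 − 91·b^2·d + 196·b^3    [combine like terms]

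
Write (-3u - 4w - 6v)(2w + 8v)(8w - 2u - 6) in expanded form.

-32uw^2 + 12u^2w + 36uw - 104uvw + 48u^2v + 144uv - 64w^3 + 48w^2 - 352vw^2 + 264vw - 384v^2w + 96uv^2 + 288v^2

(-3u - 4w - 6v)(2w + 8v)(8w - 2u - 6)
= (-6uw - 24uv - 8w^2 - 32vw - 12vw - 48v^2)(8w - 2u - 6)    [distributive law]
= (-6uw - 24uv - 8w^2 - 44vw - 48v^2)(8w - 2u - 6)    [combine like terms]
= -48uw^2 + 12u^2w + 36uw - 192uvw + 48u^2v + 144uv - 64w^3 + 16uw^2 + 48w^2 - 352vw^2 + 88uvw + 264vw - 384v^2w + 96uv^2 + 288v^2    [distributive law]
= -32uw^2 + 12u^2w + 36uw - 104uvw + 48u^2v + 144uv - 64w^3 + 48w^2 - 352vw^2 + 264vw - 384v^2w + 96uv^2 + 288v^2    [combine like terms]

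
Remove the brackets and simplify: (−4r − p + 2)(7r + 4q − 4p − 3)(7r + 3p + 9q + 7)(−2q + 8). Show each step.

392qr^3 − 1568r^3 + 42pqr^2 − 168pr^2 + 728q^2r^2 − 2884qr^2 − 112r^2 − 10pq^2r − 172pqr + 288q^3r − 1508q^2r + 1144qr − 110p^2qr + 440p^2r + 848pr + 1120r − 48p^2q^2 + 166p^2q + 72pq^3 − 190pq^2 − 286pq − 24p^3q + 96p^3 + 104p^2 − 424p − 144q^3 + 572q^2 + 100q − 336

(−4r − p + 2)(7r + 4q − 4p − 3)(7r + 3p + 9q + 7)(−2q + 8)
= (−28r^2 − 16qr + 16pr + 12r − 7pr − 4pq + 4p^2 + 3p + 14r + 8q − 8p − 6)(7r + 3p + 9q + 7)(−2q + 8)    [distributive law]
= (−28r^2 − 16qr + 9pr + 26r − 4pq + 4p^2 − 5p + 8q − 6)(7r + 3p + 9q + 7)(−2q + 8)    [combine like terms]
= (−196r^3 − 84pr^2 − 252qr^2 − 196r^2 − 112qr^2 − 48pqr − 144q^2r − 112qr + 63pr^2 + 27p^2r + 81pqr + 63pr + 182r^2 + 78pr + 234qr + 182r − 28pqr − 12p^2q − 36pq^2 − 28pq + 28p^2r + 12p^3 + 36p^2q + 28p^2 − 35pr − 15p^2 − 45pq − 35p + 56qr + 24pq + 72q^2 + 56q − 42r − 18p − 54q − 42)(−2q + 8)    [distributive law]
= (−196r^3 − 21pr^2 − 364qr^2 − 14r^2 + 5pqr − 144q^2r + 178qr + 55p^2r + 106pr + 140r + 24p^2q − 36pq^2 − 49pq + 12p^3 + 13p^2 − 53p + 72q^2 + 2q − 42)(−2q + 8)    [combine like terms]
= 392qr^3 − 1568r^3 + 42pqr^2 − 168pr^2 + 728q^2r^2 − 2912qr^2 + 28qr^2 − 112r^2 − 10pq^2r + 40pqr + 288q^3r − 1152q^2r − 356q^2r + 1424qr − 110p^2qr + 440p^2r − 212pqr + 848pr − 280qr + 1120r − 48p^2q^2 + 192p^2q + 72pq^3 − 288pq^2 + 98pq^2 − 392pq − 24p^3q + 96p^3 − 26p^2q + 104p^2 + 106pq − 424p − 144q^3 + 576q^2 − 4q^2 + 16q + 84q − 336    [distributive law]
= 392qr^3 − 1568r^3 + 42pqr^2 − 168pr^2 + 728q^2r^2 − 2884qr^2 − 112r^2 − 10pq^2r − 172pqr + 288q^3r − 1508q^2r + 1144qr − 110p^2qr + 440p^2r + 848pr + 1120r − 48p^2q^2 + 166p^2q + 72pq^3 − 190pq^2 − 286pq − 24p^3q + 96p^3 + 104p^2 − 424p − 144q^3 + 572q^2 + 100q − 336    [combine like terms]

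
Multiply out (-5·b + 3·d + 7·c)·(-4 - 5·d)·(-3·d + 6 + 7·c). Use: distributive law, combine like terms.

90·b·d + 120·b + 140·b·c - 75·b·d^2 + 175·b·c·d - 54·d^2 - 72·d - 210·c·d + 45·d^3 - 168·c - 196·c^2 - 245·c^2·d

(-5·b + 3·d + 7·c)·(-4 - 5·d)·(-3·d + 6 + 7·c)
= (20·b + 25·b·d - 12·d - 15·d^2 - 28·c - 35·c·d)·(-3·d + 6 + 7·c)    [distributive law]
= -60·b·d + 120·b + 140·b·c - 75·b·d^2 + 150·b·d + 175·b·c·d + 36·d^2 - 72·d - 84·c·d + 45·d^3 - 90·d^2 - 105·c·d^2 + 84·c·d - 168·c - 196·c^2 + 105·c·d^2 - 210·c·d - 245·c^2·d    [distributive law]
= 90·b·d + 120·b + 140·b·c - 75·b·d^2 + 175·b·c·d - 54·d^2 - 72·d - 210·c·d + 45·d^3 - 168·c - 196·c^2 - 245·c^2·d    [combine like terms]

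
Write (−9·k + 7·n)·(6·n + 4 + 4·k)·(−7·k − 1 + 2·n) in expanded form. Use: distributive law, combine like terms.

110·k²·n − 242·k·n − 346·k·n² + 288·k² + 36·k + 252·k³ + 14·n² + 84·n³ − 28·n

(−9·k + 7·n)·(6·n + 4 + 4·k)·(−7·k − 1 + 2·n)
= (−54·k·n − 36·k − 36·k² + 42·n² + 28·n + 28·k·n)·(−7·k − 1 + 2·n)    [distributive law]
= (−26·k·n − 36·k − 36·k² + 42·n² + 28·n)·(−7·k − 1 + 2·n)    [combine like terms]
= 182·k²·n + 26·k·n − 52·k·n² + 252·k² + 36·k − 72·k·n + 252·k³ + 36·k² − 72·k²·n − 294·k·n² − 42·n² + 84·n³ − 196·k·n − 28·n + 56·n²    [distributive law]
= 110·k²·n − 242·k·n − 346·k·n² + 288·k² + 36·k + 252·k³ + 14·n² + 84·n³ − 28·n    [combine like terms]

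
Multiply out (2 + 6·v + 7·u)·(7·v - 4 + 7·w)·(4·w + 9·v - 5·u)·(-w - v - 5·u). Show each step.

-142·v·w² + 4·v²·w - 46·u·v·w + 90·v³ + 652·u·v² + 870·u²·v + 32·w² + 104·v·w + 120·u·w + 72·v² + 320·u·v - 200·u² - 56·w³ - 98·u·w² + 770·u²·w - 714·v²·w² - 924·v³·w - 3388·u·v²·w - 378·v⁴ - 2121·u·v³ - 910·u²·v² - 168·v·w³ - 1463·u·v·w² - 1645·u²·v·w + 1225·u³·v - 700·u³ - 196·u·w³ - 735·u²·w² + 1225·u³·w

(2 + 6·v + 7·u)·(7·v - 4 + 7·w)·(4·w + 9·v - 5·u)·(-w - v - 5·u)
= (14·v - 8 + 14·w + 42·v² - 24·v + 42·v·w + 49·u·v - 28·u + 49·u·w)·(4·w + 9·v - 5·u)·(-w - v - 5·u)    [distributive law]
= (-10·v - 8 + 14·w + 42·v² + 42·v·w + 49·u·v - 28·u + 49·u·w)·(4·w + 9·v - 5·u)·(-w - v - 5·u)    [combine like terms]
= (-40·v·w - 90·v² + 50·u·v - 32·w - 72·v + 40·u + 56·w² + 126·v·w - 70·u·w + 168·v²·w + 378·v³ - 210·u·v² + 168·v·w² + 378·v²·w - 210·u·v·w + 196·u·v·w + 441·u·v² - 245·u²·v - 112·u·w - 252·u·v + 140·u² + 196·u·w² + 441·u·v·w - 245·u²·w)·(-w - v - 5·u)    [distributive law]
= (86·v·w - 90·v² - 202·u·v - 32·w - 72·v + 40·u + 56·w² - 182·u·w + 546·v²·w + 378·v³ + 231·u·v² + 168·v·w² + 427·u·v·w - 245·u²·v + 140·u² + 196·u·w² - 245·u²·w)·(-w - v - 5·u)    [combine like terms]
= -86·v·w² - 86·v²·w - 430·u·v·w + 90·v²·w + 90·v³ + 450·u·v² + 202·u·v·w + 202·u·v² + 1010·u²·v + 32·w² + 32·v·w + 160·u·w + 72·v·w + 72·v² + 360·u·v - 40·u·w - 40·u·v - 200·u² - 56·w³ - 56·v·w² - 280·u·w² + 182·u·w² + 182·u·v·w + 910·u²·w - 546·v²·w² - 546·v³·w - 2730·u·v²·w - 378·v³·w - 378·v⁴ - 1890·u·v³ - 231·u·v²·w - 231·u·v³ - 1155·u²·v² - 168·v·w³ - 168·v²·w² - 840·u·v·w² - 427·u·v·w² - 427·u·v²·w - 2135·u²·v·w + 245·u²·v·w + 245·u²·v² + 1225·u³·v - 140·u²·w - 140·u²·v - 700·u³ - 196·u·w³ - 196·u·v·w² - 980·u²·w² + 245·u²·w² + 245·u²·v·w + 1225·u³·w    [distributive law]
= -142·v·w² + 4·v²·w - 46·u·v·w + 90·v³ + 652·u·v² + 870·u²·v + 32·w² + 104·v·w + 120·u·w + 72·v² + 320·u·v - 200·u² - 56·w³ - 98·u·w² + 770·u²·w - 714·v²·w² - 924·v³·w - 3388·u·v²·w - 378·v⁴ - 2121·u·v³ - 910·u²·v² - 168·v·w³ - 1463·u·v·w² - 1645·u²·v·w + 1225·u³·v - 700·u³ - 196·u·w³ - 735·u²·w² + 1225·u³·w    [combine like terms]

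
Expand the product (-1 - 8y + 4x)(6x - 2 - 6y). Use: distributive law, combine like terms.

-14x + 2 + 22y - 72xy + 48y² + 24x²

(-1 - 8y + 4x)(6x - 2 - 6y)
= -6x + 2 + 6y - 48xy + 16y + 48y² + 24x² - 8x - 24xy    [distributive law]
= -14x + 2 + 22y - 72xy + 48y² + 24x²    [combine like terms]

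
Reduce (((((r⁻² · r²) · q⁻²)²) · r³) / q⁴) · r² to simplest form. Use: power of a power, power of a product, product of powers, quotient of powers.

(((((r⁻² · r²) · q⁻²)²) · r³) / q⁴) · r²
= (((((r⁻² · r²)²) · ((q⁻²)²)) · r³) / q⁴) · r²    [power of a product]
= ((((((r⁻²)²) · ((r²)²)) · ((q⁻²)²)) · r³) / q⁴) · r²    [power of a product]
= ((((r⁻⁴ · ((r²)²)) · ((q⁻²)²)) · r³) / q⁴) · r²    [power of a power]
= ((((r⁻⁴ · r⁴) · ((q⁻²)²)) · r³) / q⁴) · r²    [power of a power]
= (((r⁰ · ((q⁻²)²)) · r³) / q⁴) · r²    [product of powers]
= (((r⁰ · q⁻⁴) · r³) / q⁴) · r²    [power of a power]
= q⁻⁸·r⁵    [quotient of powers; product of powers]

q⁻⁸·r⁵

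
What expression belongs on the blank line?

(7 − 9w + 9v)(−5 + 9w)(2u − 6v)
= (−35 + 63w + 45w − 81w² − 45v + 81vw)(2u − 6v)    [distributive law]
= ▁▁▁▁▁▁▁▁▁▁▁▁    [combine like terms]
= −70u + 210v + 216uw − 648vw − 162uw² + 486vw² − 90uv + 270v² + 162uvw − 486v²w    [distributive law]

By combine like terms:

(−35 + 108w − 81w² − 45v + 81vw)(2u − 6v)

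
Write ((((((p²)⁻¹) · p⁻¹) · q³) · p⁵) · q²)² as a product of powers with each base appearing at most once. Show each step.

((((((p²)⁻¹) · p⁻¹) · q³) · p⁵) · q²)²
= ((((((p²)⁻¹) · p⁻¹) · q³) · p⁵)²) · ((q²)²)    [power of a product]
= ((((((p²)⁻¹) · p⁻¹) · q³)²) · ((p⁵)²)) · ((q²)²)    [power of a product]
= ((((((p²)⁻¹) · p⁻¹)²) · ((q³)²)) · ((p⁵)²)) · ((q²)²)    [power of a product]
= ((((((p²)⁻¹)²) · ((p⁻¹)²)) · ((q³)²)) · ((p⁵)²)) · ((q²)²)    [power of a product]
= (((((p²)⁻²) · ((p⁻¹)²)) · ((q³)²)) · ((p⁵)²)) · ((q²)²)    [power of a power]
= ((((p⁻⁴) · ((p⁻¹)²)) · ((q³)²)) · ((p⁵)²)) · ((q²)²)    [power of a power]
= (((p⁻⁴ · p⁻²) · ((q³)²)) · ((p⁵)²)) · ((q²)²)    [power of a power]
= ((p⁻⁶ · ((q³)²)) · ((p⁵)²)) · ((q²)²)    [product of powers]
= ((p⁻⁶ · q⁶) · ((p⁵)²)) · ((q²)²)    [power of a power]
= ((p⁻⁶ · q⁶) · p¹⁰) · ((q²)²)    [power of a power]
= ((p⁻⁶ · q⁶) · p¹⁰) · q⁴    [power of a power]
= p⁴q¹⁰    [product of powers]

p⁴q¹⁰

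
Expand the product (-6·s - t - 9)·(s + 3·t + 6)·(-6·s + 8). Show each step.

(-6·s - t - 9)·(s + 3·t + 6)·(-6·s + 8)
= (-6·s² - 18·s·t - 36·s - s·t - 3·t² - 6·t - 9·s - 27·t - 54)·(-6·s + 8)    [distributive law]
= (-6·s² - 19·s·t - 45·s - 3·t² - 33·t - 54)·(-6·s + 8)    [combine like terms]
= 36·s³ - 48·s² + 114·s²·t - 152·s·t + 270·s² - 360·s + 18·s·t² - 24·t² + 198·s·t - 264·t + 324·s - 432    [distributive law]
= 36·s³ + 222·s² + 114·s²·t + 46·s·t - 36·s + 18·s·t² - 24·t² - 264·t - 432    [combine like terms]

36·s³ + 222·s² + 114·s²·t + 46·s·t - 36·s + 18·s·t² - 24·t² - 264·t - 432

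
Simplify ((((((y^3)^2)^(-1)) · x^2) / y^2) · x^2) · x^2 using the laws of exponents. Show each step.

x^6y^(-8)

((((((y^3)^2)^(-1)) · x^2) / y^2) · x^2) · x^2
= (((((y^3)^(-2)) · x^2) / y^2) · x^2) · x^2    [power of a power]
= (((y^(-6) · x^2) / y^2) · x^2) · x^2    [power of a power]
= x^6y^(-8)    [quotient of powers; product of powers]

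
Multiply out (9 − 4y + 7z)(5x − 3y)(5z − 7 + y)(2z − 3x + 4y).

−40xz^2 + 60x^2z + 254xyz − 630xz + 945x^2 − 1827xy − 555x^2y + 1073xy^2 + 24yz^2 − 174y^2z + 378yz + 756y^2 − 444y^3 + 885xyz^2 + 195x^2yz − 417xy^2z + 60x^2y^2 − 116xy^3 − 342y^2z^2 + 180y^3z + 48y^4 + 350xz^3 − 525x^2z^2 − 210yz^3

(9 − 4y + 7z)(5x − 3y)(5z − 7 + y)(2z − 3x + 4y)
= (45x − 27y − 20xy + 12y^2 + 35xz − 21yz)(5z − 7 + y)(2z − 3x + 4y)    [distributive law]
= (225xz − 315x + 45xy − 135yz + 189y − 27y^2 − 100xyz + 140xy − 20xy^2 + 60y^2z − 84y^2 + 12y^3 + 175xz^2 − 245xz + 35xyz − 105yz^2 + 147yz − 21y^2z)(2z − 3x + 4y)    [distributive law]
= (−20xz − 315x + 185xy + 12yz + 189y − 111y^2 − 65xyz − 20xy^2 + 39y^2z + 12y^3 + 175xz^2 − 105yz^2)(2z − 3x + 4y)    [combine like terms]
= −40xz^2 + 60x^2z − 80xyz − 630xz + 945x^2 − 1260xy + 370xyz − 555x^2y + 740xy^2 + 24yz^2 − 36xyz + 48y^2z + 378yz − 567xy + 756y^2 − 222y^2z + 333xy^2 − 444y^3 − 130xyz^2 + 195x^2yz − 260xy^2z − 40xy^2z + 60x^2y^2 − 80xy^3 + 78y^2z^2 − 117xy^2z + 156y^3z + 24y^3z − 36xy^3 + 48y^4 + 350xz^3 − 525x^2z^2 + 700xyz^2 − 210yz^3 + 315xyz^2 − 420y^2z^2    [distributive law]
= −40xz^2 + 60x^2z + 254xyz − 630xz + 945x^2 − 1827xy − 555x^2y + 1073xy^2 + 24yz^2 − 174y^2z + 378yz + 756y^2 − 444y^3 + 885xyz^2 + 195x^2yz − 417xy^2z + 60x^2y^2 − 116xy^3 − 342y^2z^2 + 180y^3z + 48y^4 + 350xz^3 − 525x^2z^2 − 210yz^3    [combine like terms]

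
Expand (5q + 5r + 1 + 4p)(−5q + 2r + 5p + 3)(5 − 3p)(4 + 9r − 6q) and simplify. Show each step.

(5q + 5r + 1 + 4p)(−5q + 2r + 5p + 3)(5 − 3p)(4 + 9r − 6q)
= (−25q² + 10qr + 25pq + 15q − 25qr + 10r² + 25pr + 15r − 5q + 2r + 5p + 3 − 20pq + 8pr + 20p² + 12p)(5 − 3p)(4 + 9r − 6q)    [distributive law]
= (−25q² − 15qr + 5pq + 10q + 10r² + 33pr + 17r + 17p + 3 + 20p²)(5 − 3p)(4 + 9r − 6q)    [combine like terms]
= (−125q² + 75pq² − 75qr + 45pqr + 25pq − 15p²q + 50q − 30pq + 50r² − 30pr² + 165pr − 99p²r + 85r − 51pr + 85p − 51p² + 15 − 9p + 100p² − 60p³)(4 + 9r − 6q)    [distributive law]
= (−125q² + 75pq² − 75qr + 45pqr − 5pq − 15p²q + 50q + 50r² − 30pr² + 114pr − 99p²r + 85r + 76p + 49p² + 15 − 60p³)(4 + 9r − 6q)    [combine like terms]
= −500q² − 1125q²r + 750q³ + 300pq² + 675pq²r − 450pq³ − 300qr − 675qr² + 450q²r + 180pqr + 405pqr² − 270pq²r − 20pq − 45pqr + 30pq² − 60p²q − 135p²qr + 90p²q² + 200q + 450qr − 300q² + 200r² + 450r³ − 300qr² − 120pr² − 270pr³ + 180pqr² + 456pr + 1026pr² − 684pqr − 396p²r − 891p²r² + 594p²qr + 340r + 765r² − 510qr + 304p + 684pr − 456pq + 196p² + 441p²r − 294p²q + 60 + 135r − 90q − 240p³ − 540p³r + 360p³q    [distributive law]
= −800q² − 675q²r + 750q³ + 330pq² + 405pq²r − 450pq³ − 360qr − 975qr² − 549pqr + 585pqr² − 476pq − 354p²q + 459p²qr + 90p²q² + 110q + 965r² + 450r³ + 906pr² − 270pr³ + 1140pr + 45p²r − 891p²r² + 475r + 304p + 196p² + 60 − 240p³ − 540p³r + 360p³q    [combine like terms]

−800q² − 675q²r + 750q³ + 330pq² + 405pq²r − 450pq³ − 360qr − 975qr² − 549pqr + 585pqr² − 476pq − 354p²q + 459p²qr + 90p²q² + 110q + 965r² + 450r³ + 906pr² − 270pr³ + 1140pr + 45p²r − 891p²r² + 475r + 304p + 196p² + 60 − 240p³ − 540p³r + 360p³q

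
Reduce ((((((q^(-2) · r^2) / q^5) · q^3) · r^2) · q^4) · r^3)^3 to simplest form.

r^21

((((((q^(-2) · r^2) / q^5) · q^3) · r^2) · q^4) · r^3)^3
= ((((((q^(-2) · r^2) / q^5) · q^3) · r^2) · q^4)^3) · ((r^3)^3)    [power of a product]
= ((((((q^(-2) · r^2) / q^5) · q^3) · r^2)^3) · ((q^4)^3)) · ((r^3)^3)    [power of a product]
= ((((((q^(-2) · r^2) / q^5) · q^3)^3) · ((r^2)^3)) · ((q^4)^3)) · ((r^3)^3)    [power of a product]
= ((((((q^(-2) · r^2) / q^5)^3) · ((q^3)^3)) · ((r^2)^3)) · ((q^4)^3)) · ((r^3)^3)    [power of a product]
= ((((((q^(-2) · r^2)^3) / ((q^5)^3)) · ((q^3)^3)) · ((r^2)^3)) · ((q^4)^3)) · ((r^3)^3)    [power of a quotient]
= (((((((q^(-2))^3) · ((r^2)^3)) / ((q^5)^3)) · ((q^3)^3)) · ((r^2)^3)) · ((q^4)^3)) · ((r^3)^3)    [power of a product]
= (((((q^(-6) · ((r^2)^3)) / ((q^5)^3)) · ((q^3)^3)) · ((r^2)^3)) · ((q^4)^3)) · ((r^3)^3)    [power of a power]
= (((((q^(-6) · r^6) / ((q^5)^3)) · ((q^3)^3)) · ((r^2)^3)) · ((q^4)^3)) · ((r^3)^3)    [power of a power]
= (((((q^(-6) · r^6) / q^15) · ((q^3)^3)) · ((r^2)^3)) · ((q^4)^3)) · ((r^3)^3)    [power of a power]
= (((((q^(-6) · r^6) / q^15) · q^9) · ((r^2)^3)) · ((q^4)^3)) · ((r^3)^3)    [power of a power]
= (((((q^(-6) · r^6) / q^15) · q^9) · r^6) · ((q^4)^3)) · ((r^3)^3)    [power of a power]
= (((((q^(-6) · r^6) / q^15) · q^9) · r^6) · q^12) · ((r^3)^3)    [power of a power]
= (((((q^(-6) · r^6) / q^15) · q^9) · r^6) · q^12) · r^9    [power of a power]
= r^21    [quotient of powers; product of powers]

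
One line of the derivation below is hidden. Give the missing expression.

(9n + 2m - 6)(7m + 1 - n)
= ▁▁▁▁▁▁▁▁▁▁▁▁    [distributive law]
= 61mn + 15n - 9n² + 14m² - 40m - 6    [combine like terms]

After distributive law, the bracketed line is:

63mn + 9n - 9n² + 14m² + 2m - 2mn - 42m - 6 + 6n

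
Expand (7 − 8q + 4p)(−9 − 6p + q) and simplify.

−63 − 78p + 79q + 52pq − 8q^2 − 24p^2

(7 − 8q + 4p)(−9 − 6p + q)
= −63 − 42p + 7q + 72q + 48pq − 8q^2 − 36p − 24p^2 + 4pq    [distributive law]
= −63 − 78p + 79q + 52pq − 8q^2 − 24p^2    [combine like terms]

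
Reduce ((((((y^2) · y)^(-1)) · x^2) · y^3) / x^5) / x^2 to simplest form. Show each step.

x^(-5)

((((((y^2) · y)^(-1)) · x^2) · y^3) / x^5) / x^2
= ((((((y^2)^(-1)) · (y^(-1))) · x^2) · y^3) / x^5) / x^2    [power of a product]
= (((((y^(-2)) · (y^(-1))) · x^2) · y^3) / x^5) / x^2    [power of a power]
= (((y^(-3) · x^2) · y^3) / x^5) / x^2    [product of powers]
= x^(-5)    [quotient of powers; product of powers]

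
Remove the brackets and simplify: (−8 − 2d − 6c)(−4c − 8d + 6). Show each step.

−4c + 52d − 48 + 56cd + 16d^2 + 24c^2

(−8 − 2d − 6c)(−4c − 8d + 6)
= 32c + 64d − 48 + 8cd + 16d^2 − 12d + 24c^2 + 48cd − 36c    [distributive law]
= −4c + 52d − 48 + 56cd + 16d^2 + 24c^2    [combine like terms]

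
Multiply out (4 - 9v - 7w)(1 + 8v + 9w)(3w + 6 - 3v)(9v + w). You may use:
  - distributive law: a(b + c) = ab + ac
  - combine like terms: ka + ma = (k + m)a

(4 - 9v - 7w)(1 + 8v + 9w)(3w + 6 - 3v)(9v + w)
= (4 + 32v + 36w - 9v - 72v^2 - 81vw - 7w - 56vw - 63w^2)(3w + 6 - 3v)(9v + w)    [distributive law]
= (4 + 23v + 29w - 72v^2 - 137vw - 63w^2)(3w + 6 - 3v)(9v + w)    [combine like terms]
= (12w + 24 - 12v + 69vw + 138v - 69v^2 + 87w^2 + 174w - 87vw - 216v^2w - 432v^2 + 216v^3 - 411vw^2 - 822vw + 411v^2w - 189w^3 - 378w^2 + 189vw^2)(9v + w)    [distributive law]
= (186w + 24 + 126v - 840vw - 501v^2 - 291w^2 + 195v^2w + 216v^3 - 222vw^2 - 189w^3)(9v + w)    [combine like terms]
= 1674vw + 186w^2 + 216v + 24w + 1134v^2 + 126vw - 7560v^2w - 840vw^2 - 4509v^3 - 501v^2w - 2619vw^2 - 291w^3 + 1755v^3w + 195v^2w^2 + 1944v^4 + 216v^3w - 1998v^2w^2 - 222vw^3 - 1701vw^3 - 189w^4    [distributive law]
= 1800vw + 186w^2 + 216v + 24w + 1134v^2 - 8061v^2w - 3459vw^2 - 4509v^3 - 291w^3 + 1971v^3w - 1803v^2w^2 + 1944v^4 - 1923vw^3 - 189w^4    [combine like terms]

1800vw + 186w^2 + 216v + 24w + 1134v^2 - 8061v^2w - 3459vw^2 - 4509v^3 - 291w^3 + 1971v^3w - 1803v^2w^2 + 1944v^4 - 1923vw^3 - 189w^4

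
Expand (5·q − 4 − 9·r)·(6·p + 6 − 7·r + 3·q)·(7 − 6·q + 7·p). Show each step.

(5·q − 4 − 9·r)·(6·p + 6 − 7·r + 3·q)·(7 − 6·q + 7·p)
= (30·p·q + 30·q − 35·q·r + 15·q^2 − 24·p − 24 + 28·r − 12·q − 54·p·r − 54·r + 63·r^2 − 27·q·r)·(7 − 6·q + 7·p)    [distributive law]
= (30·p·q + 18·q − 62·q·r + 15·q^2 − 24·p − 24 − 26·r − 54·p·r + 63·r^2)·(7 − 6·q + 7·p)    [combine like terms]
= 210·p·q − 180·p·q^2 + 210·p^2·q + 126·q − 108·q^2 + 126·p·q − 434·q·r + 372·q^2·r − 434·p·q·r + 105·q^2 − 90·q^3 + 105·p·q^2 − 168·p + 144·p·q − 168·p^2 − 168 + 144·q − 168·p − 182·r + 156·q·r − 182·p·r − 378·p·r + 324·p·q·r − 378·p^2·r + 441·r^2 − 378·q·r^2 + 441·p·r^2    [distributive law]
= 480·p·q − 75·p·q^2 + 210·p^2·q + 270·q − 3·q^2 − 278·q·r + 372·q^2·r − 110·p·q·r − 90·q^3 − 336·p − 168·p^2 − 168 − 182·r − 560·p·r − 378·p^2·r + 441·r^2 − 378·q·r^2 + 441·p·r^2    [combine like terms]

480·p·q − 75·p·q^2 + 210·p^2·q + 270·q − 3·q^2 − 278·q·r + 372·q^2·r − 110·p·q·r − 90·q^3 − 336·p − 168·p^2 − 168 − 182·r − 560·p·r − 378·p^2·r + 441·r^2 − 378·q·r^2 + 441·p·r^2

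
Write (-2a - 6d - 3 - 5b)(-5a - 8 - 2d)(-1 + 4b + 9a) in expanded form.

(-2a - 6d - 3 - 5b)(-5a - 8 - 2d)(-1 + 4b + 9a)
= (10a^2 + 16a + 4ad + 30ad + 48d + 12d^2 + 15a + 24 + 6d + 25ab + 40b + 10bd)(-1 + 4b + 9a)    [distributive law]
= (10a^2 + 31a + 34ad + 54d + 12d^2 + 24 + 25ab + 40b + 10bd)(-1 + 4b + 9a)    [combine like terms]
= -10a^2 + 40a^2b + 90a^3 - 31a + 124ab + 279a^2 - 34ad + 136abd + 306a^2d - 54d + 216bd + 486ad - 12d^2 + 48bd^2 + 108ad^2 - 24 + 96b + 216a - 25ab + 100ab^2 + 225a^2b - 40b + 160b^2 + 360ab - 10bd + 40b^2d + 90abd    [distributive law]
= 269a^2 + 265a^2b + 90a^3 + 185a + 459ab + 452ad + 226abd + 306a^2d - 54d + 206bd - 12d^2 + 48bd^2 + 108ad^2 - 24 + 56b + 100ab^2 + 160b^2 + 40b^2d    [combine like terms]

269a^2 + 265a^2b + 90a^3 + 185a + 459ab + 452ad + 226abd + 306a^2d - 54d + 206bd - 12d^2 + 48bd^2 + 108ad^2 - 24 + 56b + 100ab^2 + 160b^2 + 40b^2d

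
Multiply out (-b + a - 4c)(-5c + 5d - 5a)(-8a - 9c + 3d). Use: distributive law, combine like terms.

-85abc - 45bc^2 + 60bcd + 55abd - 15bd^2 - 40a^2b - 75a^2c - 295ac^2 + 160acd - 55a^2d + 15ad^2 + 40a^3 - 180c^3 + 240c^2d - 60cd^2

(-b + a - 4c)(-5c + 5d - 5a)(-8a - 9c + 3d)
= (5bc - 5bd + 5ab - 5ac + 5ad - 5a^2 + 20c^2 - 20cd + 20ac)(-8a - 9c + 3d)    [distributive law]
= (5bc - 5bd + 5ab + 15ac + 5ad - 5a^2 + 20c^2 - 20cd)(-8a - 9c + 3d)    [combine like terms]
= -40abc - 45bc^2 + 15bcd + 40abd + 45bcd - 15bd^2 - 40a^2b - 45abc + 15abd - 120a^2c - 135ac^2 + 45acd - 40a^2d - 45acd + 15ad^2 + 40a^3 + 45a^2c - 15a^2d - 160ac^2 - 180c^3 + 60c^2d + 160acd + 180c^2d - 60cd^2    [distributive law]
= -85abc - 45bc^2 + 60bcd + 55abd - 15bd^2 - 40a^2b - 75a^2c - 295ac^2 + 160acd - 55a^2d + 15ad^2 + 40a^3 - 180c^3 + 240c^2d - 60cd^2    [combine like terms]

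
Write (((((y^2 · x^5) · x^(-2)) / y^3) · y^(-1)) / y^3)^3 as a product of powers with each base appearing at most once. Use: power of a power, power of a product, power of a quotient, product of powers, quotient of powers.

x^9·y^(-15)

(((((y^2 · x^5) · x^(-2)) / y^3) · y^(-1)) / y^3)^3
= (((((y^2 · x^5) · x^(-2)) / y^3) · y^(-1))^3) / ((y^3)^3)    [power of a quotient]
= (((((y^2 · x^5) · x^(-2)) / y^3)^3) · ((y^(-1))^3)) / ((y^3)^3)    [power of a product]
= (((((y^2 · x^5) · x^(-2))^3) / ((y^3)^3)) · ((y^(-1))^3)) / ((y^3)^3)    [power of a quotient]
= (((((y^2 · x^5)^3) · ((x^(-2))^3)) / ((y^3)^3)) · ((y^(-1))^3)) / ((y^3)^3)    [power of a product]
= ((((((y^2)^3) · ((x^5)^3)) · ((x^(-2))^3)) / ((y^3)^3)) · ((y^(-1))^3)) / ((y^3)^3)    [power of a product]
= ((((y^6 · ((x^5)^3)) · ((x^(-2))^3)) / ((y^3)^3)) · ((y^(-1))^3)) / ((y^3)^3)    [power of a power]
= ((((y^6 · x^15) · ((x^(-2))^3)) / ((y^3)^3)) · ((y^(-1))^3)) / ((y^3)^3)    [power of a power]
= ((((y^6 · x^15) · x^(-6)) / ((y^3)^3)) · ((y^(-1))^3)) / ((y^3)^3)    [power of a power]
= ((((y^6 · x^15) · x^(-6)) / y^9) · ((y^(-1))^3)) / ((y^3)^3)    [power of a power]
= ((((y^6 · x^15) · x^(-6)) / y^9) · y^(-3)) / ((y^3)^3)    [power of a power]
= ((((y^6 · x^15) · x^(-6)) / y^9) · y^(-3)) / y^9    [power of a power]
= x^9·y^(-15)    [quotient of powers; product of powers]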